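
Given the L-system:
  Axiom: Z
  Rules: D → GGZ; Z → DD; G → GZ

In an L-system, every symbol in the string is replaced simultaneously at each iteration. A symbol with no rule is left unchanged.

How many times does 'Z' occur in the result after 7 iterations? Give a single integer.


Answer: 100

Derivation:
Step 0: Z  (1 'Z')
Step 1: DD  (0 'Z')
Step 2: GGZGGZ  (2 'Z')
Step 3: GZGZDDGZGZDD  (4 'Z')
Step 4: GZDDGZDDGGZGGZGZDDGZDDGGZGGZ  (8 'Z')
Step 5: GZDDGGZGGZGZDDGGZGGZGZGZDDGZGZDDGZDDGGZGGZGZDDGGZGGZGZGZDDGZGZDD  (20 'Z')
Step 6: GZDDGGZGGZGZGZDDGZGZDDGZDDGGZGGZGZGZDDGZGZDDGZDDGZDDGGZGGZGZDDGZDDGGZGGZGZDDGGZGGZGZGZDDGZGZDDGZDDGGZGGZGZGZDDGZGZDDGZDDGZDDGGZGGZGZDDGZDDGGZGGZ  (44 'Z')
Step 7: GZDDGGZGGZGZGZDDGZGZDDGZDDGZDDGGZGGZGZDDGZDDGGZGGZGZDDGGZGGZGZGZDDGZGZDDGZDDGZDDGGZGGZGZDDGZDDGGZGGZGZDDGGZGGZGZDDGGZGGZGZGZDDGZGZDDGZDDGGZGGZGZDDGGZGGZGZGZDDGZGZDDGZDDGGZGGZGZGZDDGZGZDDGZDDGZDDGGZGGZGZDDGZDDGGZGGZGZDDGGZGGZGZGZDDGZGZDDGZDDGZDDGGZGGZGZDDGZDDGGZGGZGZDDGGZGGZGZDDGGZGGZGZGZDDGZGZDDGZDDGGZGGZGZDDGGZGGZGZGZDDGZGZDD  (100 'Z')


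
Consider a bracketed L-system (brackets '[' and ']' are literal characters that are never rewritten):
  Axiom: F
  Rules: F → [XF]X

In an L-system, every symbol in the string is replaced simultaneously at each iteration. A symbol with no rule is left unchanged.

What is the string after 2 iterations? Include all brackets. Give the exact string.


Step 0: F
Step 1: [XF]X
Step 2: [X[XF]X]X

Answer: [X[XF]X]X


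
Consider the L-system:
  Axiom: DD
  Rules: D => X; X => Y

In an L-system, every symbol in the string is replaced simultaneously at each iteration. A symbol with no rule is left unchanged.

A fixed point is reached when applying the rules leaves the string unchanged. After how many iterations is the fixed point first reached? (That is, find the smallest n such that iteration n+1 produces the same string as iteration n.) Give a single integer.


Answer: 2

Derivation:
Step 0: DD
Step 1: XX
Step 2: YY
Step 3: YY  (unchanged — fixed point at step 2)


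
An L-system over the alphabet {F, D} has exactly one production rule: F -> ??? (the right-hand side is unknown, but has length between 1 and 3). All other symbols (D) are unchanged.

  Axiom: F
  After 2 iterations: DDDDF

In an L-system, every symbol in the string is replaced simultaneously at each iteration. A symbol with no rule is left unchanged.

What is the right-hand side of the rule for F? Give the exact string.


Answer: DDF

Derivation:
Trying F -> DDF:
  Step 0: F
  Step 1: DDF
  Step 2: DDDDF
Matches the given result.


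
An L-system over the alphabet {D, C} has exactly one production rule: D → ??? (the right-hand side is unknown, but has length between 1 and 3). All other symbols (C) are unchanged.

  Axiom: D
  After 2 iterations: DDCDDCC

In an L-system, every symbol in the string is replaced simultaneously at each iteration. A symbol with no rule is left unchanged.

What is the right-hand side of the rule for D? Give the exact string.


Trying D → DDC:
  Step 0: D
  Step 1: DDC
  Step 2: DDCDDCC
Matches the given result.

Answer: DDC


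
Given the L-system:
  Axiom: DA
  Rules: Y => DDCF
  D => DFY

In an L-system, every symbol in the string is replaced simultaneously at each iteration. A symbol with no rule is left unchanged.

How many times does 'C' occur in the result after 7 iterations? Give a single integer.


Step 0: DA  (0 'C')
Step 1: DFYA  (0 'C')
Step 2: DFYFDDCFA  (1 'C')
Step 3: DFYFDDCFFDFYDFYCFA  (2 'C')
Step 4: DFYFDDCFFDFYDFYCFFDFYFDDCFDFYFDDCFCFA  (5 'C')
Step 5: DFYFDDCFFDFYDFYCFFDFYFDDCFDFYFDDCFCFFDFYFDDCFFDFYDFYCFDFYFDDCFFDFYDFYCFCFA  (10 'C')
Step 6: DFYFDDCFFDFYDFYCFFDFYFDDCFDFYFDDCFCFFDFYFDDCFFDFYDFYCFDFYFDDCFFDFYDFYCFCFFDFYFDDCFFDFYDFYCFFDFYFDDCFDFYFDDCFCFDFYFDDCFFDFYDFYCFFDFYFDDCFDFYFDDCFCFCFA  (21 'C')
Step 7: DFYFDDCFFDFYDFYCFFDFYFDDCFDFYFDDCFCFFDFYFDDCFFDFYDFYCFDFYFDDCFFDFYDFYCFCFFDFYFDDCFFDFYDFYCFFDFYFDDCFDFYFDDCFCFDFYFDDCFFDFYDFYCFFDFYFDDCFDFYFDDCFCFCFFDFYFDDCFFDFYDFYCFFDFYFDDCFDFYFDDCFCFFDFYFDDCFFDFYDFYCFDFYFDDCFFDFYDFYCFCFDFYFDDCFFDFYDFYCFFDFYFDDCFDFYFDDCFCFFDFYFDDCFFDFYDFYCFDFYFDDCFFDFYDFYCFCFCFA  (42 'C')

Answer: 42


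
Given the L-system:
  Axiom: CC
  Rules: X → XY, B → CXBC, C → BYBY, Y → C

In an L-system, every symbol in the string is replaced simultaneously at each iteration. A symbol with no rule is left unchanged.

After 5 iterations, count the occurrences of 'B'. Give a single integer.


Answer: 212

Derivation:
Step 0: CC  (0 'B')
Step 1: BYBYBYBY  (4 'B')
Step 2: CXBCCCXBCCCXBCCCXBCC  (4 'B')
Step 3: BYBYXYCXBCBYBYBYBYBYBYXYCXBCBYBYBYBYBYBYXYCXBCBYBYBYBYBYBYXYCXBCBYBYBYBY  (28 'B')
Step 4: CXBCCCXBCCXYCBYBYXYCXBCBYBYCXBCCCXBCCCXBCCCXBCCCXBCCCXBCCXYCBYBYXYCXBCBYBYCXBCCCXBCCCXBCCCXBCCCXBCCCXBCCXYCBYBYXYCXBCBYBYCXBCCCXBCCCXBCCCXBCCCXBCCCXBCCXYCBYBYXYCXBCBYBYCXBCCCXBCCCXBCCCXBCC  (44 'B')
Step 5: BYBYXYCXBCBYBYBYBYBYBYXYCXBCBYBYBYBYXYCBYBYCXBCCCXBCCXYCBYBYXYCXBCBYBYCXBCCCXBCCBYBYXYCXBCBYBYBYBYBYBYXYCXBCBYBYBYBYBYBYXYCXBCBYBYBYBYBYBYXYCXBCBYBYBYBYBYBYXYCXBCBYBYBYBYBYBYXYCXBCBYBYBYBYXYCBYBYCXBCCCXBCCXYCBYBYXYCXBCBYBYCXBCCCXBCCBYBYXYCXBCBYBYBYBYBYBYXYCXBCBYBYBYBYBYBYXYCXBCBYBYBYBYBYBYXYCXBCBYBYBYBYBYBYXYCXBCBYBYBYBYBYBYXYCXBCBYBYBYBYXYCBYBYCXBCCCXBCCXYCBYBYXYCXBCBYBYCXBCCCXBCCBYBYXYCXBCBYBYBYBYBYBYXYCXBCBYBYBYBYBYBYXYCXBCBYBYBYBYBYBYXYCXBCBYBYBYBYBYBYXYCXBCBYBYBYBYBYBYXYCXBCBYBYBYBYXYCBYBYCXBCCCXBCCXYCBYBYXYCXBCBYBYCXBCCCXBCCBYBYXYCXBCBYBYBYBYBYBYXYCXBCBYBYBYBYBYBYXYCXBCBYBYBYBYBYBYXYCXBCBYBYBYBY  (212 'B')


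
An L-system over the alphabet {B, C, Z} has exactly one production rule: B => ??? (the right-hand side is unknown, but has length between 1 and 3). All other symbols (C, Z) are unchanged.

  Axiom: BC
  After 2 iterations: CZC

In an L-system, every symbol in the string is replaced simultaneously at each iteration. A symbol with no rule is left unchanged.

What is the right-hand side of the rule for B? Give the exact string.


Trying B => CZ:
  Step 0: BC
  Step 1: CZC
  Step 2: CZC
Matches the given result.

Answer: CZ


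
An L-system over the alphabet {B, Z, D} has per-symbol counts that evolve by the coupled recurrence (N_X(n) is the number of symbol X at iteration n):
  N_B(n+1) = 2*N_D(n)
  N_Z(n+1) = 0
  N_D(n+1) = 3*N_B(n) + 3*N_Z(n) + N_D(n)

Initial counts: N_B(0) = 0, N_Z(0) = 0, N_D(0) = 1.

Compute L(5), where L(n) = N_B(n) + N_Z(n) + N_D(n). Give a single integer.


Step 0: N_B=0, N_Z=0, N_D=1, L=1
Step 1: N_B=2, N_Z=0, N_D=1, L=3
Step 2: N_B=2, N_Z=0, N_D=7, L=9
Step 3: N_B=14, N_Z=0, N_D=13, L=27
Step 4: N_B=26, N_Z=0, N_D=55, L=81
Step 5: N_B=110, N_Z=0, N_D=133, L=243

Answer: 243


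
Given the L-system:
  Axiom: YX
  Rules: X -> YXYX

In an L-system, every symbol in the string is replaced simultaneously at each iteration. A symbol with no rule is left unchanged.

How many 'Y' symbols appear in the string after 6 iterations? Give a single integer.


Answer: 127

Derivation:
Step 0: YX  (1 'Y')
Step 1: YYXYX  (3 'Y')
Step 2: YYYXYXYYXYX  (7 'Y')
Step 3: YYYYXYXYYXYXYYYXYXYYXYX  (15 'Y')
Step 4: YYYYYXYXYYXYXYYYXYXYYXYXYYYYXYXYYXYXYYYXYXYYXYX  (31 'Y')
Step 5: YYYYYYXYXYYXYXYYYXYXYYXYXYYYYXYXYYXYXYYYXYXYYXYXYYYYYXYXYYXYXYYYXYXYYXYXYYYYXYXYYXYXYYYXYXYYXYX  (63 'Y')
Step 6: YYYYYYYXYXYYXYXYYYXYXYYXYXYYYYXYXYYXYXYYYXYXYYXYXYYYYYXYXYYXYXYYYXYXYYXYXYYYYXYXYYXYXYYYXYXYYXYXYYYYYYXYXYYXYXYYYXYXYYXYXYYYYXYXYYXYXYYYXYXYYXYXYYYYYXYXYYXYXYYYXYXYYXYXYYYYXYXYYXYXYYYXYXYYXYX  (127 'Y')


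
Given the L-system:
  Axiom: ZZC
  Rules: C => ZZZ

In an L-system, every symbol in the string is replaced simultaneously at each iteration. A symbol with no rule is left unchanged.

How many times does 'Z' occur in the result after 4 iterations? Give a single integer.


Answer: 5

Derivation:
Step 0: ZZC  (2 'Z')
Step 1: ZZZZZ  (5 'Z')
Step 2: ZZZZZ  (5 'Z')
Step 3: ZZZZZ  (5 'Z')
Step 4: ZZZZZ  (5 'Z')


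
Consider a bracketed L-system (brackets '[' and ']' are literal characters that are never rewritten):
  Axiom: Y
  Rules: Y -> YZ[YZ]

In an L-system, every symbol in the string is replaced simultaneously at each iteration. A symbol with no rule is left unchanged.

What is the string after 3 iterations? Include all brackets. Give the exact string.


Answer: YZ[YZ]Z[YZ[YZ]Z]Z[YZ[YZ]Z[YZ[YZ]Z]Z]

Derivation:
Step 0: Y
Step 1: YZ[YZ]
Step 2: YZ[YZ]Z[YZ[YZ]Z]
Step 3: YZ[YZ]Z[YZ[YZ]Z]Z[YZ[YZ]Z[YZ[YZ]Z]Z]


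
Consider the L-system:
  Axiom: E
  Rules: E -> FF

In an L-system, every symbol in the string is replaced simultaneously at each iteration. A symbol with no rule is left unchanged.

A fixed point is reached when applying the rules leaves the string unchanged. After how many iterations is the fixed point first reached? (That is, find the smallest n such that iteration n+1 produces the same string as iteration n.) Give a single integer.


Step 0: E
Step 1: FF
Step 2: FF  (unchanged — fixed point at step 1)

Answer: 1


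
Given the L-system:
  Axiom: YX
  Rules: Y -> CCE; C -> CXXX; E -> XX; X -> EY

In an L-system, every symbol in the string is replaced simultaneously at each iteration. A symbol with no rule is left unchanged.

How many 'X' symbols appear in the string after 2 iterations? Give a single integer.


Answer: 10

Derivation:
Step 0: YX  (1 'X')
Step 1: CCEEY  (0 'X')
Step 2: CXXXCXXXXXXXCCE  (10 'X')


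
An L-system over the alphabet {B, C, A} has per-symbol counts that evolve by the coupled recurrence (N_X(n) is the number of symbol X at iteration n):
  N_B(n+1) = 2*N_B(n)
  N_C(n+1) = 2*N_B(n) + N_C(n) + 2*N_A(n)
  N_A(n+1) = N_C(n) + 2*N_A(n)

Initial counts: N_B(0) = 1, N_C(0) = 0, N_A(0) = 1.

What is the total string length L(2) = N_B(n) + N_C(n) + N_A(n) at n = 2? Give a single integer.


Answer: 24

Derivation:
Step 0: N_B=1, N_C=0, N_A=1, L=2
Step 1: N_B=2, N_C=4, N_A=2, L=8
Step 2: N_B=4, N_C=12, N_A=8, L=24


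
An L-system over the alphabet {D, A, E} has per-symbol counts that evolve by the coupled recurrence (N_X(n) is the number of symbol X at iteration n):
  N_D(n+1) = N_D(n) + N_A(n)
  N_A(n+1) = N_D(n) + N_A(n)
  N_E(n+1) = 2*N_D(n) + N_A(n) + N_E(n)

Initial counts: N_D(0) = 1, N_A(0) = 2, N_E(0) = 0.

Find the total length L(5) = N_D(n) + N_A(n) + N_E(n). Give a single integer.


Step 0: N_D=1, N_A=2, N_E=0, L=3
Step 1: N_D=3, N_A=3, N_E=4, L=10
Step 2: N_D=6, N_A=6, N_E=13, L=25
Step 3: N_D=12, N_A=12, N_E=31, L=55
Step 4: N_D=24, N_A=24, N_E=67, L=115
Step 5: N_D=48, N_A=48, N_E=139, L=235

Answer: 235


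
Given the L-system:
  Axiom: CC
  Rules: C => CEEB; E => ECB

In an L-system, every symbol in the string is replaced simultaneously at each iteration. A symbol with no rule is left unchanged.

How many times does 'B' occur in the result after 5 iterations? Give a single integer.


Step 0: CC  (0 'B')
Step 1: CEEBCEEB  (2 'B')
Step 2: CEEBECBECBBCEEBECBECBB  (8 'B')
Step 3: CEEBECBECBBECBCEEBBECBCEEBBBCEEBECBECBBECBCEEBBECBCEEBBB  (22 'B')
Step 4: CEEBECBECBBECBCEEBBECBCEEBBBECBCEEBBCEEBECBECBBBECBCEEBBCEEBECBECBBBBCEEBECBECBBECBCEEBBECBCEEBBBECBCEEBBCEEBECBECBBBECBCEEBBCEEBECBECBBBB  (56 'B')
Step 5: CEEBECBECBBECBCEEBBECBCEEBBBECBCEEBBCEEBECBECBBBECBCEEBBCEEBECBECBBBBECBCEEBBCEEBECBECBBBCEEBECBECBBECBCEEBBECBCEEBBBBECBCEEBBCEEBECBECBBBCEEBECBECBBECBCEEBBECBCEEBBBBBCEEBECBECBBECBCEEBBECBCEEBBBECBCEEBBCEEBECBECBBBECBCEEBBCEEBECBECBBBBECBCEEBBCEEBECBECBBBCEEBECBECBBECBCEEBBECBCEEBBBBECBCEEBBCEEBECBECBBBCEEBECBECBBECBCEEBBECBCEEBBBBB  (138 'B')

Answer: 138


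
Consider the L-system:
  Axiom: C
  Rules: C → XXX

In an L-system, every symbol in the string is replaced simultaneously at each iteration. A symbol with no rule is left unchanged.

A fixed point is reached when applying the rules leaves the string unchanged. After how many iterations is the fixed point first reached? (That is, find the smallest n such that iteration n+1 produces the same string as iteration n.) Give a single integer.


Step 0: C
Step 1: XXX
Step 2: XXX  (unchanged — fixed point at step 1)

Answer: 1


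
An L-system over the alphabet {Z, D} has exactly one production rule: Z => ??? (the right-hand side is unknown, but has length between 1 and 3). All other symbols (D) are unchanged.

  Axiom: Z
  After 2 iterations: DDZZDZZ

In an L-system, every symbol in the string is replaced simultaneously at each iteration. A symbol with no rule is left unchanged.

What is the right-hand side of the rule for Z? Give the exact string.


Answer: DZZ

Derivation:
Trying Z => DZZ:
  Step 0: Z
  Step 1: DZZ
  Step 2: DDZZDZZ
Matches the given result.


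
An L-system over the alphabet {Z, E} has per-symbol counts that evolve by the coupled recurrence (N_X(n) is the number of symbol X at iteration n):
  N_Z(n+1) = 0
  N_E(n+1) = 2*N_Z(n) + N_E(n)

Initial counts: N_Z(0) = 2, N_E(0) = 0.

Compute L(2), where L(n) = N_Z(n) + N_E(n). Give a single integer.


Step 0: N_Z=2, N_E=0, L=2
Step 1: N_Z=0, N_E=4, L=4
Step 2: N_Z=0, N_E=4, L=4

Answer: 4


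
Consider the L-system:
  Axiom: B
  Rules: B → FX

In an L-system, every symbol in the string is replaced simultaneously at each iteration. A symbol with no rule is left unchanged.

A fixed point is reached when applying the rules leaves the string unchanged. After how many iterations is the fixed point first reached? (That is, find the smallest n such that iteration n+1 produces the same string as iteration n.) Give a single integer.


Answer: 1

Derivation:
Step 0: B
Step 1: FX
Step 2: FX  (unchanged — fixed point at step 1)


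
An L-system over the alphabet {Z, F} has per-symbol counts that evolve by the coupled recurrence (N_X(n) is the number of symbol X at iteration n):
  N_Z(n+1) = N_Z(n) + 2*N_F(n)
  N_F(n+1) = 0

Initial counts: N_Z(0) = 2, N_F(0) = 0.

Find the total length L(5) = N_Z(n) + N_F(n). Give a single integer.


Step 0: N_Z=2, N_F=0, L=2
Step 1: N_Z=2, N_F=0, L=2
Step 2: N_Z=2, N_F=0, L=2
Step 3: N_Z=2, N_F=0, L=2
Step 4: N_Z=2, N_F=0, L=2
Step 5: N_Z=2, N_F=0, L=2

Answer: 2


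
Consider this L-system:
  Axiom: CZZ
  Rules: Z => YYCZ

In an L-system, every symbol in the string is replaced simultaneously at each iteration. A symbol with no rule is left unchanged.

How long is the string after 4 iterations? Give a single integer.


Answer: 27

Derivation:
Step 0: length = 3
Step 1: length = 9
Step 2: length = 15
Step 3: length = 21
Step 4: length = 27


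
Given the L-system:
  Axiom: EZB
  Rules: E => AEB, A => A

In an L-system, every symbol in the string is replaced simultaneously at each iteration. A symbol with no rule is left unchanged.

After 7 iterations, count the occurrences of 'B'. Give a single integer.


Answer: 8

Derivation:
Step 0: EZB  (1 'B')
Step 1: AEBZB  (2 'B')
Step 2: AAEBBZB  (3 'B')
Step 3: AAAEBBBZB  (4 'B')
Step 4: AAAAEBBBBZB  (5 'B')
Step 5: AAAAAEBBBBBZB  (6 'B')
Step 6: AAAAAAEBBBBBBZB  (7 'B')
Step 7: AAAAAAAEBBBBBBBZB  (8 'B')


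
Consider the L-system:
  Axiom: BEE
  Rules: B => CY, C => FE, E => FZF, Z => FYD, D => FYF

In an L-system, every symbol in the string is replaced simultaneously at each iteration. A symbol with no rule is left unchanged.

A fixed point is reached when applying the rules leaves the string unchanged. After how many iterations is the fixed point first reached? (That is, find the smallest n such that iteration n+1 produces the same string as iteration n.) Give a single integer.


Step 0: BEE
Step 1: CYFZFFZF
Step 2: FEYFFYDFFFYDF
Step 3: FFZFYFFYFYFFFFYFYFF
Step 4: FFFYDFYFFYFYFFFFYFYFF
Step 5: FFFYFYFFYFFYFYFFFFYFYFF
Step 6: FFFYFYFFYFFYFYFFFFYFYFF  (unchanged — fixed point at step 5)

Answer: 5


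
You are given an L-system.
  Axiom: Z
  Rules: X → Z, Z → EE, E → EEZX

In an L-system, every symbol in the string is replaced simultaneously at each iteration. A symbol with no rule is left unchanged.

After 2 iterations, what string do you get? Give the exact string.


Step 0: Z
Step 1: EE
Step 2: EEZXEEZX

Answer: EEZXEEZX


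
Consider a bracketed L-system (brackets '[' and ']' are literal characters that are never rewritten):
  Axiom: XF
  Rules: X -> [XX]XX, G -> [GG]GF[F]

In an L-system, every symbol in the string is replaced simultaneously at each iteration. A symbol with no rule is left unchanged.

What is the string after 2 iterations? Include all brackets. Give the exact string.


Step 0: XF
Step 1: [XX]XXF
Step 2: [[XX]XX[XX]XX][XX]XX[XX]XXF

Answer: [[XX]XX[XX]XX][XX]XX[XX]XXF


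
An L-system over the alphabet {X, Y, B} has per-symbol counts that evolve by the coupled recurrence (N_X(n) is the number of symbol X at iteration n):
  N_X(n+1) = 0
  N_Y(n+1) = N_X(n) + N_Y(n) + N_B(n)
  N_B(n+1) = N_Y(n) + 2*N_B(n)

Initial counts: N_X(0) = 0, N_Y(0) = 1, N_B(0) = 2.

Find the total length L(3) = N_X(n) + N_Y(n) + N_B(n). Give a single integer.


Step 0: N_X=0, N_Y=1, N_B=2, L=3
Step 1: N_X=0, N_Y=3, N_B=5, L=8
Step 2: N_X=0, N_Y=8, N_B=13, L=21
Step 3: N_X=0, N_Y=21, N_B=34, L=55

Answer: 55


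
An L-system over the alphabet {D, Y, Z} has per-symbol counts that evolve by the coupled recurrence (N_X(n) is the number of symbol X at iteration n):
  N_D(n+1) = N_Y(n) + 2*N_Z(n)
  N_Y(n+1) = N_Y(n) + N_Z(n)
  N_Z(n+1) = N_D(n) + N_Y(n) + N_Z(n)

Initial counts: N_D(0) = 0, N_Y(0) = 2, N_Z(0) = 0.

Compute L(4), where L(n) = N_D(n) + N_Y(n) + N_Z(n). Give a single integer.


Step 0: N_D=0, N_Y=2, N_Z=0, L=2
Step 1: N_D=2, N_Y=2, N_Z=2, L=6
Step 2: N_D=6, N_Y=4, N_Z=6, L=16
Step 3: N_D=16, N_Y=10, N_Z=16, L=42
Step 4: N_D=42, N_Y=26, N_Z=42, L=110

Answer: 110


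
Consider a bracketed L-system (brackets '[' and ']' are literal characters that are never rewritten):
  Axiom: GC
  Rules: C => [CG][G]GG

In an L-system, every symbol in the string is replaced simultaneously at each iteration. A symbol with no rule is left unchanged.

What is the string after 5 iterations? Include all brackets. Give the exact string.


Answer: G[[[[[CG][G]GGG][G]GGG][G]GGG][G]GGG][G]GG

Derivation:
Step 0: GC
Step 1: G[CG][G]GG
Step 2: G[[CG][G]GGG][G]GG
Step 3: G[[[CG][G]GGG][G]GGG][G]GG
Step 4: G[[[[CG][G]GGG][G]GGG][G]GGG][G]GG
Step 5: G[[[[[CG][G]GGG][G]GGG][G]GGG][G]GGG][G]GG


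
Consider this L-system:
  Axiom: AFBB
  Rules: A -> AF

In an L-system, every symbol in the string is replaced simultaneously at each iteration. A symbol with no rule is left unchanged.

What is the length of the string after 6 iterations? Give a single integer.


Answer: 10

Derivation:
Step 0: length = 4
Step 1: length = 5
Step 2: length = 6
Step 3: length = 7
Step 4: length = 8
Step 5: length = 9
Step 6: length = 10


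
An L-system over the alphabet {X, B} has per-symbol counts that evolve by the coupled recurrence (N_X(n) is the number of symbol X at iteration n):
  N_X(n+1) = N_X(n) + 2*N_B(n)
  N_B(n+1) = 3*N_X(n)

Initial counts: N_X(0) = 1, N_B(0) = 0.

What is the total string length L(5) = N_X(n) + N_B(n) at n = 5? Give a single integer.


Answer: 298

Derivation:
Step 0: N_X=1, N_B=0, L=1
Step 1: N_X=1, N_B=3, L=4
Step 2: N_X=7, N_B=3, L=10
Step 3: N_X=13, N_B=21, L=34
Step 4: N_X=55, N_B=39, L=94
Step 5: N_X=133, N_B=165, L=298


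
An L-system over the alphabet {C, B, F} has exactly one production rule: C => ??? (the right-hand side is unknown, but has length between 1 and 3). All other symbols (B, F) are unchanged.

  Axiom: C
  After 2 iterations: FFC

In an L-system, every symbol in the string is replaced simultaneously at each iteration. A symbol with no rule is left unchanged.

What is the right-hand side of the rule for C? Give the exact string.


Trying C => FC:
  Step 0: C
  Step 1: FC
  Step 2: FFC
Matches the given result.

Answer: FC


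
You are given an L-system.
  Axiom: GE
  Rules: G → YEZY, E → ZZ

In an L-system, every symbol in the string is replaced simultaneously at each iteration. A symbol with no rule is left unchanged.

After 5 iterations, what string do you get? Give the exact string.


Answer: YZZZYZZ

Derivation:
Step 0: GE
Step 1: YEZYZZ
Step 2: YZZZYZZ
Step 3: YZZZYZZ
Step 4: YZZZYZZ
Step 5: YZZZYZZ


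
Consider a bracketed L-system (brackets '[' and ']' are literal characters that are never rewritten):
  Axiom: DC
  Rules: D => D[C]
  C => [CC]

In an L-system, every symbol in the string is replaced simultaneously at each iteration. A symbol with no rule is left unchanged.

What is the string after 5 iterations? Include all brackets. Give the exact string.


Step 0: DC
Step 1: D[C][CC]
Step 2: D[C][[CC]][[CC][CC]]
Step 3: D[C][[CC]][[[CC][CC]]][[[CC][CC]][[CC][CC]]]
Step 4: D[C][[CC]][[[CC][CC]]][[[[CC][CC]][[CC][CC]]]][[[[CC][CC]][[CC][CC]]][[[CC][CC]][[CC][CC]]]]
Step 5: D[C][[CC]][[[CC][CC]]][[[[CC][CC]][[CC][CC]]]][[[[[CC][CC]][[CC][CC]]][[[CC][CC]][[CC][CC]]]]][[[[[CC][CC]][[CC][CC]]][[[CC][CC]][[CC][CC]]]][[[[CC][CC]][[CC][CC]]][[[CC][CC]][[CC][CC]]]]]

Answer: D[C][[CC]][[[CC][CC]]][[[[CC][CC]][[CC][CC]]]][[[[[CC][CC]][[CC][CC]]][[[CC][CC]][[CC][CC]]]]][[[[[CC][CC]][[CC][CC]]][[[CC][CC]][[CC][CC]]]][[[[CC][CC]][[CC][CC]]][[[CC][CC]][[CC][CC]]]]]


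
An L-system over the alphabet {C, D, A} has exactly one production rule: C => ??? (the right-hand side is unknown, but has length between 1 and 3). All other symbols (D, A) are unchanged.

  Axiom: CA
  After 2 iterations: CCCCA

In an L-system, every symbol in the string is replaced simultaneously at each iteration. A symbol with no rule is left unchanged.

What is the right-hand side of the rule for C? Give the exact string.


Trying C => CC:
  Step 0: CA
  Step 1: CCA
  Step 2: CCCCA
Matches the given result.

Answer: CC


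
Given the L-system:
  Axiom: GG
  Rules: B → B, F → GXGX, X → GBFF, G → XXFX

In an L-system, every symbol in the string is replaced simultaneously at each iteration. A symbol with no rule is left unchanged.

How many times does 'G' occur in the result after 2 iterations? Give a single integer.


Step 0: GG  (2 'G')
Step 1: XXFXXXFX  (0 'G')
Step 2: GBFFGBFFGXGXGBFFGBFFGBFFGXGXGBFF  (10 'G')

Answer: 10


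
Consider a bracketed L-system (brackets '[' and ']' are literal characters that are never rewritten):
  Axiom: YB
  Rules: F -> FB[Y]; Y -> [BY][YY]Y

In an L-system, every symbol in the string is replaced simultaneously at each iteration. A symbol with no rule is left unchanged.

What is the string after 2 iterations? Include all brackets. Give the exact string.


Step 0: YB
Step 1: [BY][YY]YB
Step 2: [B[BY][YY]Y][[BY][YY]Y[BY][YY]Y][BY][YY]YB

Answer: [B[BY][YY]Y][[BY][YY]Y[BY][YY]Y][BY][YY]YB


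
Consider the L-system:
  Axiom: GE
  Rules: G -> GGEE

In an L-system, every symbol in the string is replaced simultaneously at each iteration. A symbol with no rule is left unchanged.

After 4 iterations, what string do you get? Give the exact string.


Answer: GGEEGGEEEEGGEEGGEEEEEEGGEEGGEEEEGGEEGGEEEEEEEEE

Derivation:
Step 0: GE
Step 1: GGEEE
Step 2: GGEEGGEEEEE
Step 3: GGEEGGEEEEGGEEGGEEEEEEE
Step 4: GGEEGGEEEEGGEEGGEEEEEEGGEEGGEEEEGGEEGGEEEEEEEEE


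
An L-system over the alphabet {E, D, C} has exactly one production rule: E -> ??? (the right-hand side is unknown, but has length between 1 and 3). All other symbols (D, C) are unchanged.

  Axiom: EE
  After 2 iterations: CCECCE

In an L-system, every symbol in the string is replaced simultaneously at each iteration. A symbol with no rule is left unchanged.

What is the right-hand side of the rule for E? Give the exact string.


Trying E -> CE:
  Step 0: EE
  Step 1: CECE
  Step 2: CCECCE
Matches the given result.

Answer: CE


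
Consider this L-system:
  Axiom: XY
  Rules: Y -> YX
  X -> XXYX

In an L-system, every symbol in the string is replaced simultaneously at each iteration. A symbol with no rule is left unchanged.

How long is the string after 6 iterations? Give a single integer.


Answer: 2704

Derivation:
Step 0: length = 2
Step 1: length = 6
Step 2: length = 20
Step 3: length = 68
Step 4: length = 232
Step 5: length = 792
Step 6: length = 2704


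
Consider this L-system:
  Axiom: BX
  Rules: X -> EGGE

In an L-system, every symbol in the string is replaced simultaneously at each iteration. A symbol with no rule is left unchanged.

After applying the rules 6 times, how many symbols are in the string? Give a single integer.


Step 0: length = 2
Step 1: length = 5
Step 2: length = 5
Step 3: length = 5
Step 4: length = 5
Step 5: length = 5
Step 6: length = 5

Answer: 5


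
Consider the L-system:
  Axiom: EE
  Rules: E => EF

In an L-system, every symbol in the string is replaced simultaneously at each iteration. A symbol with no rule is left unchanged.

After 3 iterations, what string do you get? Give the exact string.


Step 0: EE
Step 1: EFEF
Step 2: EFFEFF
Step 3: EFFFEFFF

Answer: EFFFEFFF


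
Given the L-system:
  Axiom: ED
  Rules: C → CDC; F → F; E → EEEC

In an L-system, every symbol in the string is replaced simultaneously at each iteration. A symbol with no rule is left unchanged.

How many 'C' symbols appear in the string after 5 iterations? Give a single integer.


Step 0: ED  (0 'C')
Step 1: EEECD  (1 'C')
Step 2: EEECEEECEEECCDCD  (5 'C')
Step 3: EEECEEECEEECCDCEEECEEECEEECCDCEEECEEECEEECCDCCDCDCDCD  (19 'C')
Step 4: EEECEEECEEECCDCEEECEEECEEECCDCEEECEEECEEECCDCCDCDCDCEEECEEECEEECCDCEEECEEECEEECCDCEEECEEECEEECCDCCDCDCDCEEECEEECEEECCDCEEECEEECEEECCDCEEECEEECEEECCDCCDCDCDCCDCDCDCDCDCDCDCD  (65 'C')
Step 5: EEECEEECEEECCDCEEECEEECEEECCDCEEECEEECEEECCDCCDCDCDCEEECEEECEEECCDCEEECEEECEEECCDCEEECEEECEEECCDCCDCDCDCEEECEEECEEECCDCEEECEEECEEECCDCEEECEEECEEECCDCCDCDCDCCDCDCDCDCDCDCDCEEECEEECEEECCDCEEECEEECEEECCDCEEECEEECEEECCDCCDCDCDCEEECEEECEEECCDCEEECEEECEEECCDCEEECEEECEEECCDCCDCDCDCEEECEEECEEECCDCEEECEEECEEECCDCEEECEEECEEECCDCCDCDCDCCDCDCDCDCDCDCDCEEECEEECEEECCDCEEECEEECEEECCDCEEECEEECEEECCDCCDCDCDCEEECEEECEEECCDCEEECEEECEEECCDCEEECEEECEEECCDCCDCDCDCEEECEEECEEECCDCEEECEEECEEECCDCEEECEEECEEECCDCCDCDCDCCDCDCDCDCDCDCDCCDCDCDCDCDCDCDCDCDCDCDCDCDCDCDCD  (211 'C')

Answer: 211


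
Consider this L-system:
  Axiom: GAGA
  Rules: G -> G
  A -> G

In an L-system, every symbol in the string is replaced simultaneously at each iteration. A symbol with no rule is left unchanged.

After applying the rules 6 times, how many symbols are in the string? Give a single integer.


Answer: 4

Derivation:
Step 0: length = 4
Step 1: length = 4
Step 2: length = 4
Step 3: length = 4
Step 4: length = 4
Step 5: length = 4
Step 6: length = 4


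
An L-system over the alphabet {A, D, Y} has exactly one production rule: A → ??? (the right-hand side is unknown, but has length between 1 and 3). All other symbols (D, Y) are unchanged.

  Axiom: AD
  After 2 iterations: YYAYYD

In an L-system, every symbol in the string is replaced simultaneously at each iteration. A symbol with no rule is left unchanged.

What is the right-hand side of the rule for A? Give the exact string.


Trying A → YAY:
  Step 0: AD
  Step 1: YAYD
  Step 2: YYAYYD
Matches the given result.

Answer: YAY


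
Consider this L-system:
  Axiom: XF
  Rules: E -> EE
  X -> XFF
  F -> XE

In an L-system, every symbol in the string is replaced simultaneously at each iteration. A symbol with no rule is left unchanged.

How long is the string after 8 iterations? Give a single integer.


Answer: 1536

Derivation:
Step 0: length = 2
Step 1: length = 5
Step 2: length = 12
Step 3: length = 28
Step 4: length = 64
Step 5: length = 144
Step 6: length = 320
Step 7: length = 704
Step 8: length = 1536


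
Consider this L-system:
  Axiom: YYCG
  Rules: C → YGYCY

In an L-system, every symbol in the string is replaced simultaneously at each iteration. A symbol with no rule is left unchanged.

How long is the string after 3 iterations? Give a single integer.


Step 0: length = 4
Step 1: length = 8
Step 2: length = 12
Step 3: length = 16

Answer: 16


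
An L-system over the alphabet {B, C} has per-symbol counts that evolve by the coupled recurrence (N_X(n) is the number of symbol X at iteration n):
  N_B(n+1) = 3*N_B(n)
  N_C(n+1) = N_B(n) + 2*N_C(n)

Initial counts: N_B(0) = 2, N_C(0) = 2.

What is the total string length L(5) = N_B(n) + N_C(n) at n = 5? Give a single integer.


Answer: 972

Derivation:
Step 0: N_B=2, N_C=2, L=4
Step 1: N_B=6, N_C=6, L=12
Step 2: N_B=18, N_C=18, L=36
Step 3: N_B=54, N_C=54, L=108
Step 4: N_B=162, N_C=162, L=324
Step 5: N_B=486, N_C=486, L=972


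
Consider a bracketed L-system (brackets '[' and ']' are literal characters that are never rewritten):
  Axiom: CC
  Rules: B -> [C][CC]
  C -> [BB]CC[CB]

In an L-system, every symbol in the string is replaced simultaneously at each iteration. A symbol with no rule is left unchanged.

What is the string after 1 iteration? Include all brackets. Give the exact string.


Step 0: CC
Step 1: [BB]CC[CB][BB]CC[CB]

Answer: [BB]CC[CB][BB]CC[CB]


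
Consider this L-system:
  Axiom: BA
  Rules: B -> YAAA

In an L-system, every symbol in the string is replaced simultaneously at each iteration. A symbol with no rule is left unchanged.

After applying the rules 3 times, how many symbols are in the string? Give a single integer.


Answer: 5

Derivation:
Step 0: length = 2
Step 1: length = 5
Step 2: length = 5
Step 3: length = 5


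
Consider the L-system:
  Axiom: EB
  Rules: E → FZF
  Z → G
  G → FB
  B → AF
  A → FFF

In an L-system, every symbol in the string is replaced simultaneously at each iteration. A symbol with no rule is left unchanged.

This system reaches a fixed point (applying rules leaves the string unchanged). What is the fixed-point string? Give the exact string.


Step 0: EB
Step 1: FZFAF
Step 2: FGFFFFF
Step 3: FFBFFFFF
Step 4: FFAFFFFFF
Step 5: FFFFFFFFFFF
Step 6: FFFFFFFFFFF  (unchanged — fixed point at step 5)

Answer: FFFFFFFFFFF


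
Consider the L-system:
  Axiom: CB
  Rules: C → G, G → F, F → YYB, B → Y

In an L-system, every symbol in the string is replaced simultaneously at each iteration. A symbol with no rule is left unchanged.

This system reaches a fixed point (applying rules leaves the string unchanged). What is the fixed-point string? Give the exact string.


Step 0: CB
Step 1: GY
Step 2: FY
Step 3: YYBY
Step 4: YYYY
Step 5: YYYY  (unchanged — fixed point at step 4)

Answer: YYYY


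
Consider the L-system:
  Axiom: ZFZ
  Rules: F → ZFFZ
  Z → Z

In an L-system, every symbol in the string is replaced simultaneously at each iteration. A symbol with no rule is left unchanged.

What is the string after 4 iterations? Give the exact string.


Answer: ZZZZZFFZZFFZZZZFFZZFFZZZZZZFFZZFFZZZZFFZZFFZZZZZ

Derivation:
Step 0: ZFZ
Step 1: ZZFFZZ
Step 2: ZZZFFZZFFZZZ
Step 3: ZZZZFFZZFFZZZZFFZZFFZZZZ
Step 4: ZZZZZFFZZFFZZZZFFZZFFZZZZZZFFZZFFZZZZFFZZFFZZZZZ


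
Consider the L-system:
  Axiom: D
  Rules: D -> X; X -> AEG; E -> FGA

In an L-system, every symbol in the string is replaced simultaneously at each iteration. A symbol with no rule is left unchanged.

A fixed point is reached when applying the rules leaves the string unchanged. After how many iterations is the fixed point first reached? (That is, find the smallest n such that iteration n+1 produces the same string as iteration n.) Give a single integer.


Step 0: D
Step 1: X
Step 2: AEG
Step 3: AFGAG
Step 4: AFGAG  (unchanged — fixed point at step 3)

Answer: 3


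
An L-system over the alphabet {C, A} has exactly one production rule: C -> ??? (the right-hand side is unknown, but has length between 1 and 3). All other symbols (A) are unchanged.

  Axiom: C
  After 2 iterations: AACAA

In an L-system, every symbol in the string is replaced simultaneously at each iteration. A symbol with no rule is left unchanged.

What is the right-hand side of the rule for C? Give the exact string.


Trying C -> ACA:
  Step 0: C
  Step 1: ACA
  Step 2: AACAA
Matches the given result.

Answer: ACA


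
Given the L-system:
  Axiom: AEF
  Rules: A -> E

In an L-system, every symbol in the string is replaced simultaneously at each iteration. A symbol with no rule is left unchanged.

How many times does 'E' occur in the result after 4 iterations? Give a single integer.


Answer: 2

Derivation:
Step 0: AEF  (1 'E')
Step 1: EEF  (2 'E')
Step 2: EEF  (2 'E')
Step 3: EEF  (2 'E')
Step 4: EEF  (2 'E')


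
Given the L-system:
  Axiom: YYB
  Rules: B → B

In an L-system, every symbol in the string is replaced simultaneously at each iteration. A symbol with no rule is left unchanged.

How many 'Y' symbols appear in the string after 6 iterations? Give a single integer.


Answer: 2

Derivation:
Step 0: YYB  (2 'Y')
Step 1: YYB  (2 'Y')
Step 2: YYB  (2 'Y')
Step 3: YYB  (2 'Y')
Step 4: YYB  (2 'Y')
Step 5: YYB  (2 'Y')
Step 6: YYB  (2 'Y')


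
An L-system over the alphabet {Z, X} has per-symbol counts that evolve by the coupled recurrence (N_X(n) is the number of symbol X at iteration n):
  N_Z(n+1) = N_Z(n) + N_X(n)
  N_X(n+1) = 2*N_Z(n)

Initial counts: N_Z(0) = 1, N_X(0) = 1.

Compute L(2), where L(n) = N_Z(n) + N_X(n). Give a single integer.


Answer: 8

Derivation:
Step 0: N_Z=1, N_X=1, L=2
Step 1: N_Z=2, N_X=2, L=4
Step 2: N_Z=4, N_X=4, L=8


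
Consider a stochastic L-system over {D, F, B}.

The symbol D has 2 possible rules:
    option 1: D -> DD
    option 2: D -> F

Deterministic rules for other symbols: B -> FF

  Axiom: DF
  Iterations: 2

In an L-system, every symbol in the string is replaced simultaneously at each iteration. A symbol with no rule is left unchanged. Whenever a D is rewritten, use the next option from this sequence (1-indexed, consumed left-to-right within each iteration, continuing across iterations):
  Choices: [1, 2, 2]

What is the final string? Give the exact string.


Answer: FFF

Derivation:
Step 0: DF
Step 1: DDF  (used choices [1])
Step 2: FFF  (used choices [2, 2])


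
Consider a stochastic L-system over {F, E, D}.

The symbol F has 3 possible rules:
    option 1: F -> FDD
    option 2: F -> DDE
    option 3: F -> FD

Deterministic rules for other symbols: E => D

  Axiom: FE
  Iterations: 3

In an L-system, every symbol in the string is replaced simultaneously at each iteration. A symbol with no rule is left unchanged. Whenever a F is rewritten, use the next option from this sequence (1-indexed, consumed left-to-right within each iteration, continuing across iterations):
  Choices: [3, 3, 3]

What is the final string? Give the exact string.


Step 0: FE
Step 1: FDD  (used choices [3])
Step 2: FDDD  (used choices [3])
Step 3: FDDDD  (used choices [3])

Answer: FDDDD


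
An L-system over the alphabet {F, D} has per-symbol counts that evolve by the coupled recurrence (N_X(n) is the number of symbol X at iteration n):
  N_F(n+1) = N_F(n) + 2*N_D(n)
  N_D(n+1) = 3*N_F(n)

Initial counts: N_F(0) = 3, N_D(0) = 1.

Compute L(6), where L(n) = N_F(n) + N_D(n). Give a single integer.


Answer: 3182

Derivation:
Step 0: N_F=3, N_D=1, L=4
Step 1: N_F=5, N_D=9, L=14
Step 2: N_F=23, N_D=15, L=38
Step 3: N_F=53, N_D=69, L=122
Step 4: N_F=191, N_D=159, L=350
Step 5: N_F=509, N_D=573, L=1082
Step 6: N_F=1655, N_D=1527, L=3182


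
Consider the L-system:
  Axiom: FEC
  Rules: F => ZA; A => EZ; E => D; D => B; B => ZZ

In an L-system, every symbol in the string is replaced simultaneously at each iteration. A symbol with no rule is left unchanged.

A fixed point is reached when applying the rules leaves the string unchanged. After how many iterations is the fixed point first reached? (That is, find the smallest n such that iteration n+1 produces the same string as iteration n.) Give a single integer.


Step 0: FEC
Step 1: ZADC
Step 2: ZEZBC
Step 3: ZDZZZC
Step 4: ZBZZZC
Step 5: ZZZZZZC
Step 6: ZZZZZZC  (unchanged — fixed point at step 5)

Answer: 5


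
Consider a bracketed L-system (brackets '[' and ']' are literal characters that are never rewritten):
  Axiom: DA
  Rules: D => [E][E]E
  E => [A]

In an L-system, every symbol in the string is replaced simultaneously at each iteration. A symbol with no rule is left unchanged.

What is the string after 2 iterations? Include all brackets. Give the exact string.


Step 0: DA
Step 1: [E][E]EA
Step 2: [[A]][[A]][A]A

Answer: [[A]][[A]][A]A


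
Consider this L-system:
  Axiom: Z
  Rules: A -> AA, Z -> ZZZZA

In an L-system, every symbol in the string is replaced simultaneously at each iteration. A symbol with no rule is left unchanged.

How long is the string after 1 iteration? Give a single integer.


Step 0: length = 1
Step 1: length = 5

Answer: 5


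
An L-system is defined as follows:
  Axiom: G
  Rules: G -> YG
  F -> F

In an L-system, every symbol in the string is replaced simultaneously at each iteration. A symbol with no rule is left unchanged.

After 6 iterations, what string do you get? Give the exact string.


Step 0: G
Step 1: YG
Step 2: YYG
Step 3: YYYG
Step 4: YYYYG
Step 5: YYYYYG
Step 6: YYYYYYG

Answer: YYYYYYG


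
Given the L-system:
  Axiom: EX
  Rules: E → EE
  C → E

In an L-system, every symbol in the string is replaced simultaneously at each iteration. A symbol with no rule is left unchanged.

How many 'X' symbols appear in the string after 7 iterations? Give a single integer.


Step 0: EX  (1 'X')
Step 1: EEX  (1 'X')
Step 2: EEEEX  (1 'X')
Step 3: EEEEEEEEX  (1 'X')
Step 4: EEEEEEEEEEEEEEEEX  (1 'X')
Step 5: EEEEEEEEEEEEEEEEEEEEEEEEEEEEEEEEX  (1 'X')
Step 6: EEEEEEEEEEEEEEEEEEEEEEEEEEEEEEEEEEEEEEEEEEEEEEEEEEEEEEEEEEEEEEEEX  (1 'X')
Step 7: EEEEEEEEEEEEEEEEEEEEEEEEEEEEEEEEEEEEEEEEEEEEEEEEEEEEEEEEEEEEEEEEEEEEEEEEEEEEEEEEEEEEEEEEEEEEEEEEEEEEEEEEEEEEEEEEEEEEEEEEEEEEEEEEX  (1 'X')

Answer: 1


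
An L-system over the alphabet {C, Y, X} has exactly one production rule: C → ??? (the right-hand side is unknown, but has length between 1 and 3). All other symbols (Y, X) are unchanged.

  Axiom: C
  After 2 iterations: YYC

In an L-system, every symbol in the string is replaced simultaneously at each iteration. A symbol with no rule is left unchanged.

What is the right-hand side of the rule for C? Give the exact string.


Trying C → YC:
  Step 0: C
  Step 1: YC
  Step 2: YYC
Matches the given result.

Answer: YC


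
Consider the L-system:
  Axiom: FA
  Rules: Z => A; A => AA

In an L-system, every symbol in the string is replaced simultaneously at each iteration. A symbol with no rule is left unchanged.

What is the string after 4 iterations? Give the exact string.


Step 0: FA
Step 1: FAA
Step 2: FAAAA
Step 3: FAAAAAAAA
Step 4: FAAAAAAAAAAAAAAAA

Answer: FAAAAAAAAAAAAAAAA


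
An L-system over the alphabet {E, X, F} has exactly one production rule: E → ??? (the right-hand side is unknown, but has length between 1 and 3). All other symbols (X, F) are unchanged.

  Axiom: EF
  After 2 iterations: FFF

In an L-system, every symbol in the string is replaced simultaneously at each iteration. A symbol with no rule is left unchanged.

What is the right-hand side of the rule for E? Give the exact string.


Trying E → FF:
  Step 0: EF
  Step 1: FFF
  Step 2: FFF
Matches the given result.

Answer: FF


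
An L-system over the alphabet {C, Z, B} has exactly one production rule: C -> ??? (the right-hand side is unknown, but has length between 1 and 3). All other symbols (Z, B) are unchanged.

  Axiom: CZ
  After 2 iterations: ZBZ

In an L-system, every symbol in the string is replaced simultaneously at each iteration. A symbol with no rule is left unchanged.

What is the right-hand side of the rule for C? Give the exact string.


Answer: ZB

Derivation:
Trying C -> ZB:
  Step 0: CZ
  Step 1: ZBZ
  Step 2: ZBZ
Matches the given result.


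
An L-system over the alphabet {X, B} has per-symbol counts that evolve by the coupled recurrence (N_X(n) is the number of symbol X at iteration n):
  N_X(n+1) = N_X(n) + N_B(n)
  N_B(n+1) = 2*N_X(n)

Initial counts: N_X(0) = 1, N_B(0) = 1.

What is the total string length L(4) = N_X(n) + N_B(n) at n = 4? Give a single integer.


Step 0: N_X=1, N_B=1, L=2
Step 1: N_X=2, N_B=2, L=4
Step 2: N_X=4, N_B=4, L=8
Step 3: N_X=8, N_B=8, L=16
Step 4: N_X=16, N_B=16, L=32

Answer: 32


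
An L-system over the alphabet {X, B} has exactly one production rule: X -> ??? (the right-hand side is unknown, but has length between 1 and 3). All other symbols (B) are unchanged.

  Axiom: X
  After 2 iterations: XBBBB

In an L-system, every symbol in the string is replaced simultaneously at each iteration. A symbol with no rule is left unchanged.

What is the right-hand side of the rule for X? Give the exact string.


Trying X -> XBB:
  Step 0: X
  Step 1: XBB
  Step 2: XBBBB
Matches the given result.

Answer: XBB
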